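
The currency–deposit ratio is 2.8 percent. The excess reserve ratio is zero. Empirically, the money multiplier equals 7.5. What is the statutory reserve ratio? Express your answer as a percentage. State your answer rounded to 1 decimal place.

Using m = 7.5. Since m = (1 + c)/(c + rr + e), the denominator satisfies c + rr + e = (1 + c)/m = (1 + 0.028) / 7.5 ≈ 0.137067.
With c = 0.028 and e = 0, the statutory reserve ratio is 0.137067 − 0.028 − 0 = 0.109067.

10.9%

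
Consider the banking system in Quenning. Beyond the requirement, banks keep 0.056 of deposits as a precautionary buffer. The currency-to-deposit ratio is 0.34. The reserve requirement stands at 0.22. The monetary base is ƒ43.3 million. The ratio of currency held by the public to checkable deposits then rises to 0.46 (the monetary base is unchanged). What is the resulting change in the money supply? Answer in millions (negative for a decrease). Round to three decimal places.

Initially m₁ = (1 + 0.34) / (0.22 + 0.056 + 0.34) ≈ 2.175325, so M₁ = 2.175325 × 43.3 ≈ 94.1916 million.
After the change m₂ = (1 + 0.46) / (0.22 + 0.056 + 0.46) ≈ 1.983696, so M₂ = 1.983696 × 43.3 ≈ 85.894 million.
ΔM = M₂ − M₁ = 85.894 − 94.1916 = -8.2976 million.

-8.298 million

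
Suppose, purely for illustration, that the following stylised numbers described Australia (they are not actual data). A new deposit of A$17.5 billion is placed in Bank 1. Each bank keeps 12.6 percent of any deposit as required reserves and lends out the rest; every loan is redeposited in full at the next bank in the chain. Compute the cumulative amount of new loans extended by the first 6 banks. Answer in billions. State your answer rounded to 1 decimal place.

A$67.3 billion

Bank i lends (1 − rr)^i of the original deposit: Bank 1 lends 17.5·0.8740 = 15.2950, Bank 2 lends 17.5·0.8740² ≈ 13.3678, and so on.
Summing a geometric series: total = 17.5·[0.8740·(1 − 0.8740^6) / (1 − 0.8740)] ≈ 67.2826 billion.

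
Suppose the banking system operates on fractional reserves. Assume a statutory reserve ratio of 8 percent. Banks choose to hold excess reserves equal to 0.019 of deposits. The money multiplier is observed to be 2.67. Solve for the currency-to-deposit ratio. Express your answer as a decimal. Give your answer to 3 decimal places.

0.441

Using m = 2.67. From m = (1 + c)/(c + rr + e), rearranging gives 1 + c = m·(c + rr + e), so c·(1 − m) = m·(rr + e) − 1.
Hence c = [m·(rr + e) − 1]/(1 − m) = [2.67 × (0.08 + 0.019) − 1] / (1 − 2.67) ≈ 0.440521.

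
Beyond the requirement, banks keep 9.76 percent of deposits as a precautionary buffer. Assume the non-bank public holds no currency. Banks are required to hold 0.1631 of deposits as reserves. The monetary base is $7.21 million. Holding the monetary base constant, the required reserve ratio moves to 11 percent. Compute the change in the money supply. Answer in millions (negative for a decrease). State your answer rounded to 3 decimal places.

$7.074 million

Initially m₁ = 1 / (0.1631 + 0.0976) ≈ 3.83583, so M₁ = 3.83583 × 7.21 ≈ 27.6563 million.
After the change m₂ = 1 / (0.11 + 0.0976) ≈ 4.81696, so M₂ = 4.81696 × 7.21 ≈ 34.7303 million.
ΔM = M₂ − M₁ = 34.7303 − 27.6563 = 7.074 million.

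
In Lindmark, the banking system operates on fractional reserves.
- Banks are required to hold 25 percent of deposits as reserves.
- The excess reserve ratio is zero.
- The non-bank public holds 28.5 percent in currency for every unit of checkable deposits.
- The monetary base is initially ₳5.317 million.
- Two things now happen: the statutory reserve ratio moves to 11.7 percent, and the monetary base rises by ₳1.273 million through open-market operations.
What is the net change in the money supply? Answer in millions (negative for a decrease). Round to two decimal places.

₳8.29 million

Before: m₁ = (1 + 0.285) / (0.25 + 0.285) ≈ 2.4019, MB₁ = 5.317, so M₁ = 2.4019 × 5.317 ≈ 12.7709 million.
After: m₂ = (1 + 0.285) / (0.117 + 0.285) ≈ 3.1965, MB₂ = 5.317 + 1.273 = 6.59, so M₂ = 3.1965 × 6.59 ≈ 21.0649 million.
ΔM = M₂ − M₁ = 21.0649 − 12.7709 = 8.294 million.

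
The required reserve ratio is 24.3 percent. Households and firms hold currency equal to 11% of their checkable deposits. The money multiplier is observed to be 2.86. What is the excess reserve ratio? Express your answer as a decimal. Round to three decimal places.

0.035

Using m = 2.86. Since m = (1 + c)/(c + rr + e), the denominator satisfies c + rr + e = (1 + c)/m = (1 + 0.11) / 2.86 ≈ 0.388112.
With c = 0.11 and rr = 0.243, the excess reserve ratio is 0.388112 − 0.11 − 0.243 = 0.035112.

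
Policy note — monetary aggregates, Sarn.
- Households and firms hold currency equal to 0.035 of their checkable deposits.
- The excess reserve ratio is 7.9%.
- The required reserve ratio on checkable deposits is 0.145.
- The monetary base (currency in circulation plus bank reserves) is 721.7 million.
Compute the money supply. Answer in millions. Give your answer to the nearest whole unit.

2884 million

The money multiplier is m = (1 + c) / (rr + e + c) = (1 + 0.035) / (0.145 + 0.079 + 0.035) ≈ 3.9961.
So M = m × MB = 3.9961 × 721.7 ≈ 2883.9854 million.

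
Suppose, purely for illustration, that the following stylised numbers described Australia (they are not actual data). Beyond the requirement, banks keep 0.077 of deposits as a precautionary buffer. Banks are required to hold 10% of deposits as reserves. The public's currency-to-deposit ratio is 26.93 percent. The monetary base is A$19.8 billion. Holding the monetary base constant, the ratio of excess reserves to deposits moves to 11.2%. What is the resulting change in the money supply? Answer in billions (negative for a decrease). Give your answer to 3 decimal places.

Initially m₁ = (1 + 0.2693) / (0.1 + 0.077 + 0.2693) ≈ 2.844051, so M₁ = 2.844051 × 19.8 ≈ 56.3122 billion.
After the change m₂ = (1 + 0.2693) / (0.1 + 0.112 + 0.2693) ≈ 2.637232, so M₂ = 2.637232 × 19.8 ≈ 52.2172 billion.
ΔM = M₂ − M₁ = 52.2172 − 56.3122 = -4.095 billion.

-4.095 billion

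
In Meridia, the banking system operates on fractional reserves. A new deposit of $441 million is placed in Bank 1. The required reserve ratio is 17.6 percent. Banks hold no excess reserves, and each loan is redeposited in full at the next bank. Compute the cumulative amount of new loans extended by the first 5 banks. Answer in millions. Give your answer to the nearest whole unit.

$1280 million

Bank i lends (1 − rr)^i of the original deposit: Bank 1 lends 441·0.8240 = 363.3840, Bank 2 lends 441·0.8240² ≈ 299.4284, and so on.
Summing a geometric series: total = 441·[0.8240·(1 − 0.8240^5) / (1 − 0.8240)] ≈ 1280.3692 million.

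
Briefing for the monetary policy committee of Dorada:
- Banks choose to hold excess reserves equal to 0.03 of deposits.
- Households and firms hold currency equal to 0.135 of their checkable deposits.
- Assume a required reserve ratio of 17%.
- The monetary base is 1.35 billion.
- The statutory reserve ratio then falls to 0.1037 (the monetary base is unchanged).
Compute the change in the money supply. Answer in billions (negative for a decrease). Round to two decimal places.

1.13 billion

Initially m₁ = (1 + 0.135) / (0.17 + 0.03 + 0.135) ≈ 3.3881, so M₁ = 3.3881 × 1.35 ≈ 4.5739 billion.
After the change m₂ = (1 + 0.135) / (0.1037 + 0.03 + 0.135) ≈ 4.2240, so M₂ = 4.2240 × 1.35 = 5.7024 billion.
ΔM = M₂ − M₁ = 5.7024 − 4.5739 = 1.1285 billion.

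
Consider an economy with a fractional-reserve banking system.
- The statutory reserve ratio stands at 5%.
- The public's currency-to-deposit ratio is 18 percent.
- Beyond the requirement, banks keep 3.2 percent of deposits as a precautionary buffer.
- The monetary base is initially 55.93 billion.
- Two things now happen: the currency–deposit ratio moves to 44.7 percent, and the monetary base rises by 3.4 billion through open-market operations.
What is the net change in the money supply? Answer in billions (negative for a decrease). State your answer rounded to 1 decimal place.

-89.6 billion

Before: m₁ = (1 + 0.18) / (0.05 + 0.032 + 0.18) ≈ 4.5038, MB₁ = 55.93, so M₁ = 4.5038 × 55.93 ≈ 251.8975 billion.
After: m₂ = (1 + 0.447) / (0.05 + 0.032 + 0.447) ≈ 2.7353, MB₂ = 55.93 + 3.4 = 59.33, so M₂ = 2.7353 × 59.33 ≈ 162.2853 billion.
ΔM = M₂ − M₁ = 162.2853 − 251.8975 = -89.6122 billion.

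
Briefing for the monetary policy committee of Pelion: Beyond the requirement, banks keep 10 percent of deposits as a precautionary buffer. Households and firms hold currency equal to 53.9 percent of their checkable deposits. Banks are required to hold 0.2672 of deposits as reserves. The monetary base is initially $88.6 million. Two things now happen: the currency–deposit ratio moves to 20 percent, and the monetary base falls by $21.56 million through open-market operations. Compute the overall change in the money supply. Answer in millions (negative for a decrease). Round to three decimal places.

-8.636 million

Before: m₁ = (1 + 0.539) / (0.2672 + 0.1 + 0.539) ≈ 1.698301, MB₁ = 88.6, so M₁ = 1.698301 × 88.6 ≈ 150.4695 million.
After: m₂ = (1 + 0.2) / (0.2672 + 0.1 + 0.2) ≈ 2.115656, MB₂ = 88.6 − 21.56 = 67.04, so M₂ = 2.115656 × 67.04 ≈ 141.8336 million.
ΔM = M₂ − M₁ = 141.8336 − 150.4695 = -8.6359 million.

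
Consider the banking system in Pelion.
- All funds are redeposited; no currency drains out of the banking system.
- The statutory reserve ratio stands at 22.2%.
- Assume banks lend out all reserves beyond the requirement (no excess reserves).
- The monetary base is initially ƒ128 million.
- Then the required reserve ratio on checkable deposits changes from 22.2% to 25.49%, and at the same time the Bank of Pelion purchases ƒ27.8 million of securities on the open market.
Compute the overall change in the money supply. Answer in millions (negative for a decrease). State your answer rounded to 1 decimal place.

ƒ34.6 million

Before: m₁ = 1 / (0.222) ≈ 4.50450, MB₁ = 128, so M₁ = 4.50450 × 128 = 576.576 million.
After: m₂ = 1 / (0.2549) ≈ 3.92311, MB₂ = 128 + 27.8 = 155.8, so M₂ = 3.92311 × 155.8 ≈ 611.2205 million.
ΔM = M₂ − M₁ = 611.2205 − 576.576 = 34.6445 million.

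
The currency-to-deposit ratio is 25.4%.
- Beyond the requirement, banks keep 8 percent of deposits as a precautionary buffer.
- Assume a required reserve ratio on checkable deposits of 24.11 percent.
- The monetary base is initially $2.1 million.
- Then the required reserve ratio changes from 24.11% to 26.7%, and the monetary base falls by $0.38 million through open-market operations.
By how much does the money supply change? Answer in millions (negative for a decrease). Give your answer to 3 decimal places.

-0.990 million

Before: m₁ = (1 + 0.254) / (0.2411 + 0.08 + 0.254) ≈ 2.18049, MB₁ = 2.1, so M₁ = 2.18049 × 2.1 ≈ 4.579 million.
After: m₂ = (1 + 0.254) / (0.267 + 0.08 + 0.254) ≈ 2.08652, MB₂ = 2.1 − 0.38 = 1.72, so M₂ = 2.08652 × 1.72 ≈ 3.5888 million.
ΔM = M₂ − M₁ = 3.5888 − 4.579 = -0.9902 million.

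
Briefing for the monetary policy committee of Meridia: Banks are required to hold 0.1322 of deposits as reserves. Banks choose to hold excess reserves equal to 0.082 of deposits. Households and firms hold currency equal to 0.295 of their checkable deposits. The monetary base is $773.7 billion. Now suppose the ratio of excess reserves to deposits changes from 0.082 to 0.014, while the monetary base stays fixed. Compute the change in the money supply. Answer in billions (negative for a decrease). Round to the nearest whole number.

$303 billion

Initially m₁ = (1 + 0.295) / (0.1322 + 0.082 + 0.295) ≈ 2.5432, so M₁ = 2.5432 × 773.7 ≈ 1967.6738 billion.
After the change m₂ = (1 + 0.295) / (0.1322 + 0.014 + 0.295) ≈ 2.9352, so M₂ = 2.9352 × 773.7 ≈ 2270.9642 billion.
ΔM = M₂ − M₁ = 2270.9642 − 1967.6738 = 303.2904 billion.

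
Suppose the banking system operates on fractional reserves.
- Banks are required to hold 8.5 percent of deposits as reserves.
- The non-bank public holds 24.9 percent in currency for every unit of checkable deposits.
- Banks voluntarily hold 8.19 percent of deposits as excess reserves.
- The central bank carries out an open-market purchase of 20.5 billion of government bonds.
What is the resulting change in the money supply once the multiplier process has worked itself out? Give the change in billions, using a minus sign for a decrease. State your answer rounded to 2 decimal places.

61.56 billion

The money multiplier is m = (1 + c) / (rr + e + c) = (1 + 0.249) / (0.085 + 0.0819 + 0.249) ≈ 3.00313.
The purchase adds 20.5 billion of base, so ΔM = m × ΔMB = 3.00313 × (+20.5) ≈ 61.5642 billion.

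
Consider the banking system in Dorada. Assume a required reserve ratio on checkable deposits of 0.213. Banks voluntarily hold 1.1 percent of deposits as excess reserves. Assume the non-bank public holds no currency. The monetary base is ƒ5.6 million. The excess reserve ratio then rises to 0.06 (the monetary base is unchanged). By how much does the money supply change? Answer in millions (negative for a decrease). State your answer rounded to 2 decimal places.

Initially m₁ = 1 / (0.213 + 0.011) ≈ 4.4643, so M₁ = 4.4643 × 5.6 ≈ 25.0001 million.
After the change m₂ = 1 / (0.213 + 0.06) ≈ 3.6630, so M₂ = 3.6630 × 5.6 = 20.5128 million.
ΔM = M₂ − M₁ = 20.5128 − 25.0001 = -4.4873 million.

-4.49 million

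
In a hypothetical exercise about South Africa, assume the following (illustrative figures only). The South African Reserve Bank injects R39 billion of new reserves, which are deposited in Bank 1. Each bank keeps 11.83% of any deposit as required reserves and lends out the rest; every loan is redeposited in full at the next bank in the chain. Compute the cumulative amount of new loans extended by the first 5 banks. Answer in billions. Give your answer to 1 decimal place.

R135.8 billion

Bank i lends (1 − rr)^i of the original deposit: Bank 1 lends 39·0.8817 = 34.3863, Bank 2 lends 39·0.8817² ≈ 30.3184, and so on.
Summing a geometric series: total = 39·[0.8817·(1 − 0.8817^5) / (1 − 0.8817)] ≈ 135.7869 billion.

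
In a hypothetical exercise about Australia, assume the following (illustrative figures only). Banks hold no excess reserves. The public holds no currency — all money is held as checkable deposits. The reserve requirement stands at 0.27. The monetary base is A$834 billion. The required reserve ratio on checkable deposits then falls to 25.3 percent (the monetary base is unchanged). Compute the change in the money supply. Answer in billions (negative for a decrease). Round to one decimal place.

Initially m₁ = 1 / (0.27) ≈ 3.70370, so M₁ = 3.70370 × 834 = 3088.8858 billion.
After the change m₂ = 1 / (0.253) ≈ 3.95257, so M₂ = 3.95257 × 834 ≈ 3296.4434 billion.
ΔM = M₂ − M₁ = 3296.4434 − 3088.8858 = 207.5576 billion.

A$207.6 billion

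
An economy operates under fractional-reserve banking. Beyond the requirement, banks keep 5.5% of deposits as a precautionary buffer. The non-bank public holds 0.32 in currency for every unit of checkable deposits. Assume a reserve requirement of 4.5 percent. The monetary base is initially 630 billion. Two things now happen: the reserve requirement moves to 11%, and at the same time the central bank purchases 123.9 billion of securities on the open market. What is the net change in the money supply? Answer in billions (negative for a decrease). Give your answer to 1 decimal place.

71.9 billion

Before: m₁ = (1 + 0.32) / (0.045 + 0.055 + 0.32) ≈ 3.14286, MB₁ = 630, so M₁ = 3.14286 × 630 = 1980.0018 billion.
After: m₂ = (1 + 0.32) / (0.11 + 0.055 + 0.32) ≈ 2.72165, MB₂ = 630 + 123.9 = 753.9, so M₂ = 2.72165 × 753.9 ≈ 2051.8519 billion.
ΔM = M₂ − M₁ = 2051.8519 − 1980.0018 = 71.8501 billion.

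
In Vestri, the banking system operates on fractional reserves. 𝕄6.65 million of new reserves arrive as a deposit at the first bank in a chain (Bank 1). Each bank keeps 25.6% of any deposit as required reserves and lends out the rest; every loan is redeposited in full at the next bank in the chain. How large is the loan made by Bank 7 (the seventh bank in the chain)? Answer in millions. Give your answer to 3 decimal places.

Each bank lends a fraction (1 − rr) = 0.7440 of the deposit it receives, so Bank 7 receives 6.65·0.7440^6 and lends 6.65·0.7440^7 ≈ 0.8391 million.

𝕄0.839 million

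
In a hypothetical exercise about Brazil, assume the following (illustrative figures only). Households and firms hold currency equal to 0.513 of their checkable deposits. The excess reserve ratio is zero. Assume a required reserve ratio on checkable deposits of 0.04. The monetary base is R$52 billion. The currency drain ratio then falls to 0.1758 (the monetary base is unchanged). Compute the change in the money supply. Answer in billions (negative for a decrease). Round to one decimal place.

Initially m₁ = (1 + 0.513) / (0.04 + 0.513) ≈ 2.7360, so M₁ = 2.7360 × 52 = 142.272 billion.
After the change m₂ = (1 + 0.1758) / (0.04 + 0.1758) ≈ 5.4486, so M₂ = 5.4486 × 52 = 283.3272 billion.
ΔM = M₂ − M₁ = 283.3272 − 142.272 = 141.0552 billion.

R$141.1 billion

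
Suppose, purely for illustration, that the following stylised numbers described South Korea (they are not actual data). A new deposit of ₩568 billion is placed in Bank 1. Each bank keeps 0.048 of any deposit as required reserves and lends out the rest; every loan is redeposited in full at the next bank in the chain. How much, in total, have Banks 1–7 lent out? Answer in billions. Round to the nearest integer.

₩3282 billion

Bank i lends (1 − rr)^i of the original deposit: Bank 1 lends 568·0.9520 = 540.7360, Bank 2 lends 568·0.9520² ≈ 514.7807, and so on.
Summing a geometric series: total = 568·[0.9520·(1 − 0.9520^7) / (1 − 0.9520)] ≈ 3281.6613 billion.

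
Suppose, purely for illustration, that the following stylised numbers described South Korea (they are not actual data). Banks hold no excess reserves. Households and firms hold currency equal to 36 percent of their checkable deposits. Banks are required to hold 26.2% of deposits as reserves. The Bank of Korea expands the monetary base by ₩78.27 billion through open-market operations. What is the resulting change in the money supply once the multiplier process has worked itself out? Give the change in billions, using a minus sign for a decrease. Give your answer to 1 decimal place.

The money multiplier is m = (1 + c) / (rr + c) = (1 + 0.36) / (0.262 + 0.36) ≈ 2.1865.
The purchase adds 78.27 billion of base, so ΔM = m × ΔMB = 2.1865 × (+78.27) ≈ 171.1374 billion.

₩171.1 billion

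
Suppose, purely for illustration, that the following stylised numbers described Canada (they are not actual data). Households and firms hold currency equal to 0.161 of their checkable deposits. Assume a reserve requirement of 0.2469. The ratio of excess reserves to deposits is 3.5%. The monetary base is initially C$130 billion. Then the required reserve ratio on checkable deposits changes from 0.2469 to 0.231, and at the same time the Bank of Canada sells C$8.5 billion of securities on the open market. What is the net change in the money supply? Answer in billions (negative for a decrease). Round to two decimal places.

Before: m₁ = (1 + 0.161) / (0.2469 + 0.035 + 0.161) ≈ 2.621359, MB₁ = 130, so M₁ = 2.621359 × 130 ≈ 340.7767 billion.
After: m₂ = (1 + 0.161) / (0.231 + 0.035 + 0.161) ≈ 2.718970, MB₂ = 130 − 8.5 = 121.5, so M₂ = 2.718970 × 121.5 ≈ 330.3549 billion.
ΔM = M₂ − M₁ = 330.3549 − 340.7767 = -10.4218 billion.

-10.42 billion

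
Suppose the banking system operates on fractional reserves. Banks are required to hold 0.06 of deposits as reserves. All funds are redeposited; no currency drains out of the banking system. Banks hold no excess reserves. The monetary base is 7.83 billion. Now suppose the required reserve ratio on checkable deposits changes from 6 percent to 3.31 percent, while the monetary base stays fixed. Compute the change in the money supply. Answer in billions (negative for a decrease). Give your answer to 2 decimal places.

106.06 billion

Initially m₁ = 1 / (0.06) ≈ 16.6667, so M₁ = 16.6667 × 7.83 ≈ 130.5003 billion.
After the change m₂ = 1 / (0.0331) ≈ 30.2115, so M₂ = 30.2115 × 7.83 ≈ 236.556 billion.
ΔM = M₂ − M₁ = 236.556 − 130.5003 = 106.0557 billion.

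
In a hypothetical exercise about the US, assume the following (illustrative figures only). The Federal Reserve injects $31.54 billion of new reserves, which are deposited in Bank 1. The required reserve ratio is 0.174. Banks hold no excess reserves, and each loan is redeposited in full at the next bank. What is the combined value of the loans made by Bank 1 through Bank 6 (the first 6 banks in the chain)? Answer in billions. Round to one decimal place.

$102.2 billion

Bank i lends (1 − rr)^i of the original deposit: Bank 1 lends 31.54·0.8260 ≈ 26.0520, Bank 2 lends 31.54·0.8260² ≈ 21.5190, and so on.
Summing a geometric series: total = 31.54·[0.8260·(1 − 0.8260^6) / (1 − 0.8260)] ≈ 102.1719 billion.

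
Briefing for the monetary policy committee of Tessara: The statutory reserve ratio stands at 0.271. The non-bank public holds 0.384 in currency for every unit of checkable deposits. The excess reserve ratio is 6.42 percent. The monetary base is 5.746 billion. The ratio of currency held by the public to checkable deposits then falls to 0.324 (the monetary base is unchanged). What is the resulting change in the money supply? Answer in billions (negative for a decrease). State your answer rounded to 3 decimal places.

0.483 billion

Initially m₁ = (1 + 0.384) / (0.271 + 0.0642 + 0.384) ≈ 1.92436, so M₁ = 1.92436 × 5.746 ≈ 11.0574 billion.
After the change m₂ = (1 + 0.324) / (0.271 + 0.0642 + 0.324) ≈ 2.00850, so M₂ = 2.00850 × 5.746 ≈ 11.5408 billion.
ΔM = M₂ − M₁ = 11.5408 − 11.0574 = 0.4834 billion.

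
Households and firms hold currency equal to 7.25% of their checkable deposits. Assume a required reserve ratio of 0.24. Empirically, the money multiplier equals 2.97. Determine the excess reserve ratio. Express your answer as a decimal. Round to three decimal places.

0.049

Using m = 2.97. Since m = (1 + c)/(c + rr + e), the denominator satisfies c + rr + e = (1 + c)/m = (1 + 0.0725) / 2.97 ≈ 0.361111.
With c = 0.0725 and rr = 0.24, the excess reserve ratio is 0.361111 − 0.0725 − 0.24 = 0.048611.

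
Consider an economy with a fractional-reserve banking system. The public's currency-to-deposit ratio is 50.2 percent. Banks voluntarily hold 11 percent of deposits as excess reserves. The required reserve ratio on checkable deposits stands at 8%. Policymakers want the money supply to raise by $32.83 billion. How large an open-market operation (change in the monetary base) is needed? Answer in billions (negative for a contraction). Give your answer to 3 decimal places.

The money multiplier is m = (1 + c) / (rr + e + c) = (1 + 0.502) / (0.08 + 0.11 + 0.502) ≈ 2.170520.
ΔMB = ΔM / m = (+32.83) / 2.170520 ≈ 15.1254 billion.

$15.125 billion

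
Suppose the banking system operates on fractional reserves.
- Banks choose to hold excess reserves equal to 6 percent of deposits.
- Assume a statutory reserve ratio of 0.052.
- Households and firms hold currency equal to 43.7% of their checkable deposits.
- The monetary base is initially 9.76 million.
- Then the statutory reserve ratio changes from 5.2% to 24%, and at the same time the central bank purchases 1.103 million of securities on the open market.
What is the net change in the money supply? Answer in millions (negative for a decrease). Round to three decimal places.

Before: m₁ = (1 + 0.437) / (0.052 + 0.06 + 0.437) ≈ 2.617486, MB₁ = 9.76, so M₁ = 2.617486 × 9.76 ≈ 25.5467 million.
After: m₂ = (1 + 0.437) / (0.24 + 0.06 + 0.437) ≈ 1.949796, MB₂ = 9.76 + 1.103 = 10.863, so M₂ = 1.949796 × 10.863 ≈ 21.1806 million.
ΔM = M₂ − M₁ = 21.1806 − 25.5467 = -4.3661 million.

-4.366 million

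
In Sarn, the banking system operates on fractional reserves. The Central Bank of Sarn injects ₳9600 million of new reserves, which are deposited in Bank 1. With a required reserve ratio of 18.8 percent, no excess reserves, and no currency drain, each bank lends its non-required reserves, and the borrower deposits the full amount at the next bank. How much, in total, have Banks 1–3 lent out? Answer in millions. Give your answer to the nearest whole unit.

Bank i lends (1 − rr)^i of the original deposit: Bank 1 lends 9600·0.8120 = 7795.2000, Bank 2 lends 9600·0.8120² = 6329.7024, and so on.
Summing a geometric series: total = 9600·[0.8120·(1 − 0.8120^3) / (1 − 0.8120)] ≈ 19264.6207 million.

₳19265 million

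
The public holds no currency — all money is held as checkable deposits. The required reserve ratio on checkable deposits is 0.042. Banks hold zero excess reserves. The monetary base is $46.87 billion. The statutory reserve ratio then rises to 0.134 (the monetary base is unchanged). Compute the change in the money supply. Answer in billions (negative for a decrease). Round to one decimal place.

-766.2 billion

Initially m₁ = 1 / (0.042) ≈ 23.8095, so M₁ = 23.8095 × 46.87 ≈ 1115.9513 billion.
After the change m₂ = 1 / (0.134) ≈ 7.4627, so M₂ = 7.4627 × 46.87 ≈ 349.7767 billion.
ΔM = M₂ − M₁ = 349.7767 − 1115.9513 = -766.1746 billion.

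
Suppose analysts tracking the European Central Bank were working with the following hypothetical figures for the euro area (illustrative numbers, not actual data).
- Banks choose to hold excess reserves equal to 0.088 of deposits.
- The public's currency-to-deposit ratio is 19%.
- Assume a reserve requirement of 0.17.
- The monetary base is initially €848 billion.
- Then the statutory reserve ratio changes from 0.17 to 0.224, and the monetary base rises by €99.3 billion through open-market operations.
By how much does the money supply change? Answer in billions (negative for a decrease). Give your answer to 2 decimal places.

-6.91 billion

Before: m₁ = (1 + 0.19) / (0.17 + 0.088 + 0.19) = 2.656250, MB₁ = 848, so M₁ = 2.656250 × 848 = 2252.5 billion.
After: m₂ = (1 + 0.19) / (0.224 + 0.088 + 0.19) ≈ 2.370518, MB₂ = 848 + 99.3 = 947.3, so M₂ = 2.370518 × 947.3 ≈ 2245.5917 billion.
ΔM = M₂ − M₁ = 2245.5917 − 2252.5 = -6.9083 billion.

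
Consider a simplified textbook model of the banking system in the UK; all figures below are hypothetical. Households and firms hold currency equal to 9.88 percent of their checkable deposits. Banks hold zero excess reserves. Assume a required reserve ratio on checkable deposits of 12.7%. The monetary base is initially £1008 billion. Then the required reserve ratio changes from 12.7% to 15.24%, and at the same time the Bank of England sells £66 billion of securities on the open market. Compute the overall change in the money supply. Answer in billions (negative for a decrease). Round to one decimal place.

-784.7 billion

Before: m₁ = (1 + 0.0988) / (0.127 + 0.0988) ≈ 4.866253, MB₁ = 1008, so M₁ = 4.866253 × 1008 ≈ 4905.183 billion.
After: m₂ = (1 + 0.0988) / (0.1524 + 0.0988) ≈ 4.374204, MB₂ = 1008 − 66 = 942, so M₂ = 4.374204 × 942 ≈ 4120.5002 billion.
ΔM = M₂ − M₁ = 4120.5002 − 4905.183 = -784.6828 billion.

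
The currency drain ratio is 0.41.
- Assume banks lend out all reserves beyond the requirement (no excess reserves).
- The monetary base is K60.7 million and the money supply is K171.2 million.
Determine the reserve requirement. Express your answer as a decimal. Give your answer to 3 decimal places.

Using m = M/MB = 171.2/60.7 ≈ 2.820428. Since m = (1 + c)/(c + rr + e), the denominator satisfies c + rr + e = (1 + c)/m = (1 + 0.41) / 2.820428 ≈ 0.499924.
With c = 0.41 and e = 0, the reserve requirement is 0.499924 − 0.41 − 0 = 0.089924.

0.090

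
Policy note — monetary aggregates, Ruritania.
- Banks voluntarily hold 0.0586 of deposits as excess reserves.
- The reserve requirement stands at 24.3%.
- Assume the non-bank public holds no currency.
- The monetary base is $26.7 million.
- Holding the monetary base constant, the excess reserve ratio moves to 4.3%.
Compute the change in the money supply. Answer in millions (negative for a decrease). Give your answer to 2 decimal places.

Initially m₁ = 1 / (0.243 + 0.0586) ≈ 3.31565, so M₁ = 3.31565 × 26.7 ≈ 88.5279 million.
After the change m₂ = 1 / (0.243 + 0.043) ≈ 3.49650, so M₂ = 3.49650 × 26.7 ≈ 93.3565 million.
ΔM = M₂ − M₁ = 93.3565 − 88.5279 = 4.8286 million.

$4.83 million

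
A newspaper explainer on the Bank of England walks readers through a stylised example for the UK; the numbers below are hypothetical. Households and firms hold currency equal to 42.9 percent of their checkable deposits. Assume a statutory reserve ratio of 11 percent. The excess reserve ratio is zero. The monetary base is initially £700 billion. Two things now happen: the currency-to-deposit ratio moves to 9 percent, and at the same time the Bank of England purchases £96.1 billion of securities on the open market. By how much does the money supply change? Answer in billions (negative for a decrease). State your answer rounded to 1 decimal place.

Before: m₁ = (1 + 0.429) / (0.11 + 0.429) ≈ 2.65121, MB₁ = 700, so M₁ = 2.65121 × 700 = 1855.847 billion.
After: m₂ = (1 + 0.09) / (0.11 + 0.09) = 5.45, MB₂ = 700 + 96.1 = 796.1, so M₂ = 5.45 × 796.1 = 4338.745 billion.
ΔM = M₂ − M₁ = 4338.745 − 1855.847 = 2482.898 billion.

£2482.9 billion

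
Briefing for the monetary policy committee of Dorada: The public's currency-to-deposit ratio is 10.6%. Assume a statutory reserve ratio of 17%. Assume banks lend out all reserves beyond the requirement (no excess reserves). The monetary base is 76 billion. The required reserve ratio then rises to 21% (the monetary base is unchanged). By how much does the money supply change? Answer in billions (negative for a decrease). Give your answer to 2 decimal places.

Initially m₁ = (1 + 0.106) / (0.17 + 0.106) ≈ 4.00725, so M₁ = 4.00725 × 76 = 304.551 billion.
After the change m₂ = (1 + 0.106) / (0.21 + 0.106) = 3.5, so M₂ = 3.5 × 76 = 266 billion.
ΔM = M₂ − M₁ = 266 − 304.551 = -38.551 billion.

-38.55 billion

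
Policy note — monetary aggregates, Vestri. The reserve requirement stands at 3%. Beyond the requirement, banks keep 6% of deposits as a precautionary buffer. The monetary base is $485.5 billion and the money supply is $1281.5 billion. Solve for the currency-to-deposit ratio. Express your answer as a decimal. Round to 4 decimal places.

Using m = M/MB = 1281.5/485.5 ≈ 2.639547. From m = (1 + c)/(c + rr + e), rearranging gives 1 + c = m·(c + rr + e), so c·(1 − m) = m·(rr + e) − 1.
Hence c = [m·(rr + e) − 1]/(1 − m) = [2.639547 × (0.03 + 0.06) − 1] / (1 − 2.639547) ≈ 0.465031.

0.4650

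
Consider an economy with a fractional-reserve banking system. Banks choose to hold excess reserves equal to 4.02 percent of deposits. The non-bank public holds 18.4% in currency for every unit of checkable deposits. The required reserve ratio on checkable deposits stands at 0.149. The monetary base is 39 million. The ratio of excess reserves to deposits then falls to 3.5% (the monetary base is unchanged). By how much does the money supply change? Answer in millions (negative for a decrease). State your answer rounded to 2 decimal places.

1.75 million

Initially m₁ = (1 + 0.184) / (0.149 + 0.0402 + 0.184) ≈ 3.17256, so M₁ = 3.17256 × 39 ≈ 123.7298 million.
After the change m₂ = (1 + 0.184) / (0.149 + 0.035 + 0.184) ≈ 3.21739, so M₂ = 3.21739 × 39 ≈ 125.4782 million.
ΔM = M₂ − M₁ = 125.4782 − 123.7298 = 1.7484 million.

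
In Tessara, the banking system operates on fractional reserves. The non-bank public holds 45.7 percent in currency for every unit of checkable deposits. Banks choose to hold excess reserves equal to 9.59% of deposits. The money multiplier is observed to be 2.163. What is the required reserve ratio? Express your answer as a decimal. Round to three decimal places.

0.121

Using m = 2.163. Since m = (1 + c)/(c + rr + e), the denominator satisfies c + rr + e = (1 + c)/m = (1 + 0.457) / 2.163 ≈ 0.673601.
With c = 0.457 and e = 0.0959, the required reserve ratio is 0.673601 − 0.457 − 0.0959 = 0.120701.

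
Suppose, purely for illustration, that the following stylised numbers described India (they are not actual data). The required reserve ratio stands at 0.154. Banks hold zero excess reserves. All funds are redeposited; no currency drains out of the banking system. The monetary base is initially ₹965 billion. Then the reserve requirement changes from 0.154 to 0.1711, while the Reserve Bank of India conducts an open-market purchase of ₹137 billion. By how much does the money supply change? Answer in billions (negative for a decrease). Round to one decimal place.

₹174.4 billion

Before: m₁ = 1 / (0.154) ≈ 6.493506, MB₁ = 965, so M₁ = 6.493506 × 965 ≈ 6266.2333 billion.
After: m₂ = 1 / (0.1711) ≈ 5.844535, MB₂ = 965 + 137 = 1102, so M₂ = 5.844535 × 1102 ≈ 6440.6776 billion.
ΔM = M₂ − M₁ = 6440.6776 − 6266.2333 = 174.4443 billion.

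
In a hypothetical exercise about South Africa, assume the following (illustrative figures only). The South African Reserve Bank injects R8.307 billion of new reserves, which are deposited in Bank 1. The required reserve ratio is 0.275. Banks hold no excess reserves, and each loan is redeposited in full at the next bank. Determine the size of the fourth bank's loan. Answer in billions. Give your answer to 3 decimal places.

Each bank lends a fraction (1 − rr) = 0.7250 of the deposit it receives, so Bank 4 receives 8.307·0.7250^3 and lends 8.307·0.7250^4 ≈ 2.2951 billion.

R2.295 billion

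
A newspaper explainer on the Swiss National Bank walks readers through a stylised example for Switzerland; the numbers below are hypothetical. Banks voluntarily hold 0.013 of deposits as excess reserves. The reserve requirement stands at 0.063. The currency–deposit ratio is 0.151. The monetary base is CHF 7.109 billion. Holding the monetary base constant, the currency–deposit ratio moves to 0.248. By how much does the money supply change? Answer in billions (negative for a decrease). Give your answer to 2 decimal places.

Initially m₁ = (1 + 0.151) / (0.063 + 0.013 + 0.151) ≈ 5.0705, so M₁ = 5.0705 × 7.109 ≈ 36.0462 billion.
After the change m₂ = (1 + 0.248) / (0.063 + 0.013 + 0.248) ≈ 3.8519, so M₂ = 3.8519 × 7.109 ≈ 27.3832 billion.
ΔM = M₂ − M₁ = 27.3832 − 36.0462 = -8.663 billion.

-8.66 billion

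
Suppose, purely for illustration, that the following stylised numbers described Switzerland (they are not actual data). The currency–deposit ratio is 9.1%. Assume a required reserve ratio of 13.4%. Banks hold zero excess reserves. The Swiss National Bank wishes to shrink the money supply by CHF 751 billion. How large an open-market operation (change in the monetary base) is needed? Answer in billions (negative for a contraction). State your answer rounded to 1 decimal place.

The money multiplier is m = (1 + c) / (rr + c) = (1 + 0.091) / (0.134 + 0.091) ≈ 4.84889.
ΔMB = ΔM / m = (−751) / 4.84889 ≈ -154.8808 billion.

-154.9 billion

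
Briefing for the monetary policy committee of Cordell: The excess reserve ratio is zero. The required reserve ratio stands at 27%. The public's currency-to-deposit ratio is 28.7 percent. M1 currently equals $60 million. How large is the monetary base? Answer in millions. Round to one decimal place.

The money multiplier is m = (1 + c) / (rr + c) = (1 + 0.287) / (0.27 + 0.287) ≈ 2.3106.
MB = M / m = 60 / 2.3106 ≈ 25.9673 million.

$26.0 million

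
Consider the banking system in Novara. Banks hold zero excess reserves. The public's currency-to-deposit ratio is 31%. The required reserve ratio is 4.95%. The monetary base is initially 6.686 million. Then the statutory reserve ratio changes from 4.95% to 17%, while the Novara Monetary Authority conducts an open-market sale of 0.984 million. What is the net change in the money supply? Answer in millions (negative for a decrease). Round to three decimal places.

Before: m₁ = (1 + 0.31) / (0.0495 + 0.31) ≈ 3.64395, MB₁ = 6.686, so M₁ = 3.64395 × 6.686 ≈ 24.3634 million.
After: m₂ = (1 + 0.31) / (0.17 + 0.31) ≈ 2.72917, MB₂ = 6.686 − 0.984 = 5.702, so M₂ = 2.72917 × 5.702 ≈ 15.5617 million.
ΔM = M₂ − M₁ = 15.5617 − 24.3634 = -8.8017 million.

-8.802 million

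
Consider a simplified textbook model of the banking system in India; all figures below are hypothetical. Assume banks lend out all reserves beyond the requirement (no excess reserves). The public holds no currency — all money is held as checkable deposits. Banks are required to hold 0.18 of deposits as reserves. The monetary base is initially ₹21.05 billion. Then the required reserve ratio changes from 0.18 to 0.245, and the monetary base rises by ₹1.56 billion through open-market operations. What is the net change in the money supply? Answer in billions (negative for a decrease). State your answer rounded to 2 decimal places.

-24.66 billion

Before: m₁ = 1 / (0.18) ≈ 5.55556, MB₁ = 21.05, so M₁ = 5.55556 × 21.05 ≈ 116.9445 billion.
After: m₂ = 1 / (0.245) ≈ 4.08163, MB₂ = 21.05 + 1.56 = 22.61, so M₂ = 4.08163 × 22.61 ≈ 92.2857 billion.
ΔM = M₂ − M₁ = 92.2857 − 116.9445 = -24.6588 billion.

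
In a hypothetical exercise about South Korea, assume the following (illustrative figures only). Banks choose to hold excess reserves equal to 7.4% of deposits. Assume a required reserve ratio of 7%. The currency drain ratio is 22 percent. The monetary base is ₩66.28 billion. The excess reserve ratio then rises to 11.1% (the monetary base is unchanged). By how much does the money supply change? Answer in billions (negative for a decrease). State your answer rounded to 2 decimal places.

Initially m₁ = (1 + 0.22) / (0.07 + 0.074 + 0.22) ≈ 3.35165, so M₁ = 3.35165 × 66.28 ≈ 222.1474 billion.
After the change m₂ = (1 + 0.22) / (0.07 + 0.111 + 0.22) ≈ 3.04239, so M₂ = 3.04239 × 66.28 ≈ 201.6496 billion.
ΔM = M₂ − M₁ = 201.6496 − 222.1474 = -20.4978 billion.

-20.50 billion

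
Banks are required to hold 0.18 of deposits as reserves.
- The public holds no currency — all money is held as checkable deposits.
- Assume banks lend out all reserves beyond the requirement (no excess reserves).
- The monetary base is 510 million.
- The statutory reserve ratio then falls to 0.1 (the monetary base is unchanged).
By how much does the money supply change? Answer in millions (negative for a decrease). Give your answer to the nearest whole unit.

Initially m₁ = 1 / (0.18) ≈ 5.5556, so M₁ = 5.5556 × 510 = 2833.356 million.
After the change m₂ = 1 / (0.1) = 10, so M₂ = 10 × 510 = 5100 million.
ΔM = M₂ − M₁ = 5100 − 2833.356 = 2266.644 million.

2267 million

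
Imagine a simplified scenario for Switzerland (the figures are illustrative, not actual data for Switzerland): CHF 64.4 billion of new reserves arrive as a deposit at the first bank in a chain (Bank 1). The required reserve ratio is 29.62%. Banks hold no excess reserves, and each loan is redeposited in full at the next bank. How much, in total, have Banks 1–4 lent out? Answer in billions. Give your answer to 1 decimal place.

CHF 115.5 billion

Bank i lends (1 − rr)^i of the original deposit: Bank 1 lends 64.4·0.7038 ≈ 45.3247, Bank 2 lends 64.4·0.7038² ≈ 31.8995, and so on.
Summing a geometric series: total = 64.4·[0.7038·(1 − 0.7038^4) / (1 − 0.7038)] ≈ 115.4761 billion.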